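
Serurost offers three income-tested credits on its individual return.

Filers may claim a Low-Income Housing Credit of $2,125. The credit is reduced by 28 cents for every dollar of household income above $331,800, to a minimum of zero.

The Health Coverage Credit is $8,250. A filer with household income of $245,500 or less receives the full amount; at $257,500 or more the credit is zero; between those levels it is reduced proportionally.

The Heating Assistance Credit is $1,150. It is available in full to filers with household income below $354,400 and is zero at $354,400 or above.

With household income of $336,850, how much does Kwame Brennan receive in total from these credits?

$1,861

Low-Income Housing Credit: 28% of the $5,050 excess over $331,800 is $1,414; credit = $2,125 − $1,414 = $711.
Health Coverage Credit: $336,850 is at or above $257,500, so the credit is $0.
Heating Assistance Credit: $336,850 is below the $354,400 cutoff, so the full $1,150 applies.
Total: $711 + $0 + $1,150 = $1,861.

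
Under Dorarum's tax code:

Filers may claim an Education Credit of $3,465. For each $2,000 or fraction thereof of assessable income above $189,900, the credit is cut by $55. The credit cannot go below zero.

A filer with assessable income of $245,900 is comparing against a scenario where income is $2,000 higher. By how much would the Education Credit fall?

$55

At $245,900 — income exceeds $189,900 by $56,000, which is 28 full-or-partial $2,000 increments; reduction = 28 × $55 = $1,540, leaving $1,925.
At $247,900 — income exceeds $189,900 by $58,000, which is 29 full-or-partial $2,000 increments; reduction = 29 × $55 = $1,595, leaving $1,870.
Lost: $1,925 − $1,870 = $55.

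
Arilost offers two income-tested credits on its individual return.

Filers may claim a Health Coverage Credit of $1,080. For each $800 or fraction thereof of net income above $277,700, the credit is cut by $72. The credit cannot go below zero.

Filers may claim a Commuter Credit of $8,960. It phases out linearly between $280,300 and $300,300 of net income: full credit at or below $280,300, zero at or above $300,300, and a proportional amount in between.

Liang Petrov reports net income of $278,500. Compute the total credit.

$9,968

Health Coverage Credit: income exceeds $277,700 by $800, which is 1 full-or-partial $800 increment; reduction = 1 × $72 = $72, leaving $1,008.
Commuter Credit: $278,500 is at or below the $280,300 threshold, so the full $8,960 applies.
Total: $1,008 + $8,960 = $9,968.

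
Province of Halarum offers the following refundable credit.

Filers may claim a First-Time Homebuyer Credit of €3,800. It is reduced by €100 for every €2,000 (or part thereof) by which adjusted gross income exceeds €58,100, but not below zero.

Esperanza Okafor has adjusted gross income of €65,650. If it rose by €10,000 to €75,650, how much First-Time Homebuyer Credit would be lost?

€500

At €65,650 — income exceeds €58,100 by €7,550, which is 4 full-or-partial €2,000 increments; reduction = 4 × €100 = €400, leaving €3,400.
At €75,650 — income exceeds €58,100 by €17,550, which is 9 full-or-partial €2,000 increments; reduction = 9 × €100 = €900, leaving €2,900.
Lost: €3,400 − €2,900 = €500.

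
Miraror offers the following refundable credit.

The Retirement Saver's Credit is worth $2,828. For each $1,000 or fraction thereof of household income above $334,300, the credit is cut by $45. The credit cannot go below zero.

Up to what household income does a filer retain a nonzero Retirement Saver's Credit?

$396,300

After 62 increments the reduction is 62 × $45 = $2,790, leaving $38; one more increment wipes it out. Increment 62 ends at excess 62 × $1,000 = $62,000, so the highest qualifying income is $334,300 + $62,000 = $396,300.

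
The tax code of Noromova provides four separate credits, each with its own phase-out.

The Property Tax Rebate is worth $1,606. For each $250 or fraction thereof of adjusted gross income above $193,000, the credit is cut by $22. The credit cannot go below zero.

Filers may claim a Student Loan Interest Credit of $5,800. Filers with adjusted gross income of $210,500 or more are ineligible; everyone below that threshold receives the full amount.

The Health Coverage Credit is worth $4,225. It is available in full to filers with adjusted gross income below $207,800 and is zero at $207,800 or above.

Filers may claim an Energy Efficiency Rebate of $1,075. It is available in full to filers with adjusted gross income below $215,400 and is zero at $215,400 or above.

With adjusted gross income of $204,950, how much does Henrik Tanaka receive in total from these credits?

Property Tax Rebate: income exceeds $193,000 by $11,950, which is 48 full-or-partial $250 increments; reduction = 48 × $22 = $1,056, leaving $550.
Student Loan Interest Credit: $204,950 is below the $210,500 cutoff, so the full $5,800 applies.
Health Coverage Credit: $204,950 is below the $207,800 cutoff, so the full $4,225 applies.
Energy Efficiency Rebate: $204,950 is below the $215,400 cutoff, so the full $1,075 applies.
Total: $550 + $5,800 + $4,225 + $1,075 = $11,650.

$11,650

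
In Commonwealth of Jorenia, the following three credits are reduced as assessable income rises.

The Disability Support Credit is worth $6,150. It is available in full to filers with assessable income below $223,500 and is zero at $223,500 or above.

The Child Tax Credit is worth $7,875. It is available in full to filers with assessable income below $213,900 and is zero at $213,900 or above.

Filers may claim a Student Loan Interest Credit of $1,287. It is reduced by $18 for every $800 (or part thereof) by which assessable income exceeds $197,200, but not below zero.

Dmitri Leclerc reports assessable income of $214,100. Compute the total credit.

$7,041

Disability Support Credit: $214,100 is below the $223,500 cutoff, so the full $6,150 applies.
Child Tax Credit: $214,100 meets or exceeds the $213,900 cutoff, so the credit is $0.
Student Loan Interest Credit: income exceeds $197,200 by $16,900, which is 22 full-or-partial $800 increments; reduction = 22 × $18 = $396, leaving $891.
Total: $6,150 + $0 + $891 = $7,041.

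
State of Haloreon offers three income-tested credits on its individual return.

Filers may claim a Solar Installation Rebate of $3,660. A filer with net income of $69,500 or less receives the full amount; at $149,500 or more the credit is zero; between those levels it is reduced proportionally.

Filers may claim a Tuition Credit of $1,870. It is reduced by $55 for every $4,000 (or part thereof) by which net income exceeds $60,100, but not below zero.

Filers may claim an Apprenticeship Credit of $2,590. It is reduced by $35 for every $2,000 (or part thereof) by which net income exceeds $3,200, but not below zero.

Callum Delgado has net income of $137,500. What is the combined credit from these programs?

Solar Installation Rebate: $137,500 is $68,000 into a $80,000 phase-out range, leaving 12,000/80,000 of the credit: $3,660 × 12,000/80,000 = $549.
Tuition Credit: income exceeds $60,100 by $77,400, which is 20 full-or-partial $4,000 increments; reduction = 20 × $55 = $1,100, leaving $770.
Apprenticeship Credit: income exceeds $3,200 by $134,300, which is 68 full-or-partial $2,000 increments; reduction = 68 × $35 = $2,380, leaving $210.
Total: $549 + $770 + $210 = $1,529.

$1,529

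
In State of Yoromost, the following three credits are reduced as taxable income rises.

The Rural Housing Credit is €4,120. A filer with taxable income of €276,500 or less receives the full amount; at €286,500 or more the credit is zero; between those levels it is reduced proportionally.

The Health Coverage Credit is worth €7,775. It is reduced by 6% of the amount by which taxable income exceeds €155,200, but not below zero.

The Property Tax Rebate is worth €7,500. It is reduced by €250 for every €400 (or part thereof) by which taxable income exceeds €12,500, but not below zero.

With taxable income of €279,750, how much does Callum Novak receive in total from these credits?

Rural Housing Credit: €279,750 is €3,250 into a €10,000 phase-out range, leaving 6,750/10,000 of the credit: €4,120 × 6,750/10,000 = €2,781.
Health Coverage Credit: 6% of the €124,550 excess over €155,200 is €7,473; credit = €7,775 − €7,473 = €302.
Property Tax Rebate: income exceeds €12,500 by €267,250 → 669 increments × €250 = €167,250 ≥ base, so the credit is €0.
Total: €2,781 + €302 + €0 = €3,083.

€3,083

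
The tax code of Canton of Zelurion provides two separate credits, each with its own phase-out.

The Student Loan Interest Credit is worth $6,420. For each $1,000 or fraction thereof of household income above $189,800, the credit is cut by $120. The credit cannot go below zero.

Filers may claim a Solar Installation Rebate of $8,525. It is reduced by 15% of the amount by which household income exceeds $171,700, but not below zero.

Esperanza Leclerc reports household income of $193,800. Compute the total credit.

$11,150

Student Loan Interest Credit: income exceeds $189,800 by $4,000, which is 4 full-or-partial $1,000 increments; reduction = 4 × $120 = $480, leaving $5,940.
Solar Installation Rebate: 15% of the $22,100 excess over $171,700 is $3,315; credit = $8,525 − $3,315 = $5,210.
Total: $5,940 + $5,210 = $11,150.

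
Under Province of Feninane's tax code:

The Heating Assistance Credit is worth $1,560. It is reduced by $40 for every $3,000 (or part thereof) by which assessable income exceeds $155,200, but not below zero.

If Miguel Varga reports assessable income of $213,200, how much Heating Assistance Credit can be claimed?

$760

Heating Assistance Credit: income exceeds $155,200 by $58,000, which is 20 full-or-partial $3,000 increments; reduction = 20 × $40 = $800, leaving $760.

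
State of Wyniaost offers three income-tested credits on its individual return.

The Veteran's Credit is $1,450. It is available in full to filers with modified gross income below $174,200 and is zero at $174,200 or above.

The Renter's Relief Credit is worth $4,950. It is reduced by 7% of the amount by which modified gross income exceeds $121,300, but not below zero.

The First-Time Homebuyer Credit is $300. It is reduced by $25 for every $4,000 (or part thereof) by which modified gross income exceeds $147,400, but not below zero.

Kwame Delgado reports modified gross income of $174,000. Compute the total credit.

Veteran's Credit: $174,000 is below the $174,200 cutoff, so the full $1,450 applies.
Renter's Relief Credit: 7% of the $52,700 excess over $121,300 is $3,689; credit = $4,950 − $3,689 = $1,261.
First-Time Homebuyer Credit: income exceeds $147,400 by $26,600, which is 7 full-or-partial $4,000 increments; reduction = 7 × $25 = $175, leaving $125.
Total: $1,450 + $1,261 + $125 = $2,836.

$2,836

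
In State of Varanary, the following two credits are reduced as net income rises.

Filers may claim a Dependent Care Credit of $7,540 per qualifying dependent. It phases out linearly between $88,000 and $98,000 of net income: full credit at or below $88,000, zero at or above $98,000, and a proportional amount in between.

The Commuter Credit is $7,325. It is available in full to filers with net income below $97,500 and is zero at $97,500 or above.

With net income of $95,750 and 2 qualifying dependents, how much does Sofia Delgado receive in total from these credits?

$10,718

Dependent Care Credit: base = 2 × $7,540 = $15,080. $95,750 is $7,750 into a $10,000 phase-out range, leaving 2,250/10,000 of the credit: $15,080 × 2,250/10,000 = $3,393.
Commuter Credit: $95,750 is below the $97,500 cutoff, so the full $7,325 applies.
Total: $3,393 + $7,325 = $10,718.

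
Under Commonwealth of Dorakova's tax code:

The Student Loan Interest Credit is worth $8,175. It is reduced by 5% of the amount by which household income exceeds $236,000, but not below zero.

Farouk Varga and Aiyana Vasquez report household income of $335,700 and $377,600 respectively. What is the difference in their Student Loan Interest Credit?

$2,095

Farouk ($335,700): Student Loan Interest Credit: 5% of the $99,700 excess over $236,000 is $4,985; credit = $8,175 − $4,985 = $3,190.
Aiyana ($377,600): Student Loan Interest Credit: 5% of the $141,600 excess over $236,000 is $7,080; credit = $8,175 − $7,080 = $1,095.
Difference: |$3,190 − $1,095| = $2,095.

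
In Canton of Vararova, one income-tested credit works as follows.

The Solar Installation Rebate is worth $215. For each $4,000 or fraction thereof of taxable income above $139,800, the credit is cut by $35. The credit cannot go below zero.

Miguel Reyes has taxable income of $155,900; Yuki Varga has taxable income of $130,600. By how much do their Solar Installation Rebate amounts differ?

$175

Miguel ($155,900): Solar Installation Rebate: income exceeds $139,800 by $16,100, which is 5 full-or-partial $4,000 increments; reduction = 5 × $35 = $175, leaving $40.
Yuki ($130,600): Solar Installation Rebate: $130,600 is at or below the $139,800 threshold, so the full $215 applies.
Difference: |$40 − $215| = $175.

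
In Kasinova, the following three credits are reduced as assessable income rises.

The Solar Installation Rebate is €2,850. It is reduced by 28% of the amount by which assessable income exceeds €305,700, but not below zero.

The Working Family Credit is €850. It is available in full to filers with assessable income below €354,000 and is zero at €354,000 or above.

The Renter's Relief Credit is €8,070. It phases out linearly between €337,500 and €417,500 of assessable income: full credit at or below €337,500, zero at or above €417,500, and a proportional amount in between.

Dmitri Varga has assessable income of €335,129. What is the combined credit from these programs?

€8,920

Solar Installation Rebate: 28% of the €29,429 excess over €305,700 is €8,240.12 ≥ base, so the credit is €0.
Working Family Credit: €335,129 is below the €354,000 cutoff, so the full €850 applies.
Renter's Relief Credit: €335,129 is at or below the €337,500 threshold, so the full €8,070 applies.
Total: €0 + €850 + €8,070 = €8,920.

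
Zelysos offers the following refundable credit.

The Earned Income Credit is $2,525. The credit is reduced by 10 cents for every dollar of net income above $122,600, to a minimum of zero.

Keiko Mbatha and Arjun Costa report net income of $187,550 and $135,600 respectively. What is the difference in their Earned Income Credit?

$1,225

Keiko ($187,550): Earned Income Credit: 10% of the $64,950 excess over $122,600 is $6,495 ≥ base, so the credit is $0.
Arjun ($135,600): Earned Income Credit: 10% of the $13,000 excess over $122,600 is $1,300; credit = $2,525 − $1,300 = $1,225.
Difference: |$0 − $1,225| = $1,225.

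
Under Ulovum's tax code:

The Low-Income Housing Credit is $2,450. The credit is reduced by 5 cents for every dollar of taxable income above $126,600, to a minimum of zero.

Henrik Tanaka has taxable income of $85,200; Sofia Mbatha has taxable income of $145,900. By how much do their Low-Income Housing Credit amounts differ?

Henrik ($85,200): Low-Income Housing Credit: $85,200 is at or below the $126,600 threshold, so the full $2,450 applies.
Sofia ($145,900): Low-Income Housing Credit: 5% of the $19,300 excess over $126,600 is $965; credit = $2,450 − $965 = $1,485.
Difference: |$2,450 − $1,485| = $965.

$965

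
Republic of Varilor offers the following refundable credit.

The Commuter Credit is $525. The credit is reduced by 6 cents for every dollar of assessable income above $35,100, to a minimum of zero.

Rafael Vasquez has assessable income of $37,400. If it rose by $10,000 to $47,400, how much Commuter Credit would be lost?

At $37,400 — 6% of the $2,300 excess over $35,100 is $138; credit = $525 − $138 = $387.
At $47,400 — 6% of the $12,300 excess over $35,100 is $738 ≥ base, so the credit is $0.
Lost: $387 − $0 = $387.

$387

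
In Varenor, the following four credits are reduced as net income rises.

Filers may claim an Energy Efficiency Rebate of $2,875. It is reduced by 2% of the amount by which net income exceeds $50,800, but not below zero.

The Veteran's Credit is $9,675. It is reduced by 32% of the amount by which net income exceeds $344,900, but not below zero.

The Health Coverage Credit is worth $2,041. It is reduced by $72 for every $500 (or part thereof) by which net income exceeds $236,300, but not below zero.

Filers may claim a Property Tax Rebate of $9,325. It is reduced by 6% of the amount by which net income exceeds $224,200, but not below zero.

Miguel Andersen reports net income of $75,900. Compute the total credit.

Energy Efficiency Rebate: 2% of the $25,100 excess over $50,800 is $502; credit = $2,875 − $502 = $2,373.
Veteran's Credit: $75,900 is at or below the $344,900 threshold, so the full $9,675 applies.
Health Coverage Credit: $75,900 is at or below the $236,300 threshold, so the full $2,041 applies.
Property Tax Rebate: $75,900 is at or below the $224,200 threshold, so the full $9,325 applies.
Total: $2,373 + $9,675 + $2,041 + $9,325 = $23,414.

$23,414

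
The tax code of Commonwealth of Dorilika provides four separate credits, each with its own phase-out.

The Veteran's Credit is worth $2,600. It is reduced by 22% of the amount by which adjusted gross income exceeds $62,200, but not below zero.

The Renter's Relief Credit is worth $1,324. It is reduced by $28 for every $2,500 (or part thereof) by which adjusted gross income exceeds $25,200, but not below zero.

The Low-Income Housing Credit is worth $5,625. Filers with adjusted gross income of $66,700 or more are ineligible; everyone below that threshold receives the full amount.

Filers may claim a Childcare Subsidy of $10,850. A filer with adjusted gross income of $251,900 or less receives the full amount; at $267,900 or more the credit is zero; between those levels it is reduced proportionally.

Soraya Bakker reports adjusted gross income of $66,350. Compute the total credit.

Veteran's Credit: 22% of the $4,150 excess over $62,200 is $913; credit = $2,600 − $913 = $1,687.
Renter's Relief Credit: income exceeds $25,200 by $41,150, which is 17 full-or-partial $2,500 increments; reduction = 17 × $28 = $476, leaving $848.
Low-Income Housing Credit: $66,350 is below the $66,700 cutoff, so the full $5,625 applies.
Childcare Subsidy: $66,350 is at or below the $251,900 threshold, so the full $10,850 applies.
Total: $1,687 + $848 + $5,625 + $10,850 = $19,010.

$19,010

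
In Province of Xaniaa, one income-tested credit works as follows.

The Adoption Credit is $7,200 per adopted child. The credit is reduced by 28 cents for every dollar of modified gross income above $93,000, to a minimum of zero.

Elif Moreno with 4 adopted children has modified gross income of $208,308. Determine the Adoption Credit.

Adoption Credit: base = 4 × $7,200 = $28,800. 28% of the $115,308 excess over $93,000 is $32,286.24 ≥ base, so the credit is $0.

$0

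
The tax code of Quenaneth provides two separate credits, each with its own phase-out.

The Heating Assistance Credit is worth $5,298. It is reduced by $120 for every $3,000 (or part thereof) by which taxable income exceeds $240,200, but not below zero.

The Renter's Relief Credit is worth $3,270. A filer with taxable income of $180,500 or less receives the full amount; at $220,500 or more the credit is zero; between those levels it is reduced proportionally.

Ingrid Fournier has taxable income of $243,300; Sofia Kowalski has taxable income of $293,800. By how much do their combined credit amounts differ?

$1,920

Ingrid ($243,300): Heating Assistance Credit: income exceeds $240,200 by $3,100, which is 2 full-or-partial $3,000 increments; reduction = 2 × $120 = $240, leaving $5,058. Renter's Relief Credit: $243,300 is at or above $220,500, so the credit is $0. total $5,058 + $0 = $5,058
Sofia ($293,800): Heating Assistance Credit: income exceeds $240,200 by $53,600, which is 18 full-or-partial $3,000 increments; reduction = 18 × $120 = $2,160, leaving $3,138. Renter's Relief Credit: $293,800 is at or above $220,500, so the credit is $0. total $3,138 + $0 = $3,138
Difference: |$5,058 − $3,138| = $1,920.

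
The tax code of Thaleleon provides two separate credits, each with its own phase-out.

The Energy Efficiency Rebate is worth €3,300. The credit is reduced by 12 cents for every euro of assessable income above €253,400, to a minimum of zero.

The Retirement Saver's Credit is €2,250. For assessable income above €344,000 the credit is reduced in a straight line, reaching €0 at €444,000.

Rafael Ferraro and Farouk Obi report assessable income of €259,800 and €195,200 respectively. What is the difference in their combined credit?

Rafael (€259,800): Energy Efficiency Rebate: 12% of the €6,400 excess over €253,400 is €768; credit = €3,300 − €768 = €2,532. Retirement Saver's Credit: €259,800 is at or below the €344,000 threshold, so the full €2,250 applies. total €2,532 + €2,250 = €4,782
Farouk (€195,200): Energy Efficiency Rebate: €195,200 is at or below the €253,400 threshold, so the full €3,300 applies. Retirement Saver's Credit: €195,200 is at or below the €344,000 threshold, so the full €2,250 applies. total €3,300 + €2,250 = €5,550
Difference: |€4,782 − €5,550| = €768.

€768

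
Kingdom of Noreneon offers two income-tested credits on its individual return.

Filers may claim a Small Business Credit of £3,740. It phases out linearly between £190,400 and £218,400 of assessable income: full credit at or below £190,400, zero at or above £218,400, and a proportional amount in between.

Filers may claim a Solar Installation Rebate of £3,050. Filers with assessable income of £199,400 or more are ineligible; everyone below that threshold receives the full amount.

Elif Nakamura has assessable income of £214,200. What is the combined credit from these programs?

£561

Small Business Credit: £214,200 is £23,800 into a £28,000 phase-out range, leaving 4,200/28,000 of the credit: £3,740 × 4,200/28,000 = £561.
Solar Installation Rebate: £214,200 meets or exceeds the £199,400 cutoff, so the credit is £0.
Total: £561 + £0 = £561.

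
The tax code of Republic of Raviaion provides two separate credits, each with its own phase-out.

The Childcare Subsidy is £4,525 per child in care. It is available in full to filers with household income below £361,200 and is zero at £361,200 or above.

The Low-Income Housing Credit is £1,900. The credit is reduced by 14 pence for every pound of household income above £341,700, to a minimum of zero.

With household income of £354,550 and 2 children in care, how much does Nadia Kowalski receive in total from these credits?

£9,151

Childcare Subsidy: base = 2 × £4,525 = £9,050. £354,550 is below the £361,200 cutoff, so the full £9,050 applies.
Low-Income Housing Credit: 14% of the £12,850 excess over £341,700 is £1,799; credit = £1,900 − £1,799 = £101.
Total: £9,050 + £101 = £9,151.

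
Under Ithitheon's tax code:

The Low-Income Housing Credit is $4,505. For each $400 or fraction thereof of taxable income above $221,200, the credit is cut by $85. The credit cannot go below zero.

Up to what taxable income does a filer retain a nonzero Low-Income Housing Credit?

$242,000

After 52 increments the reduction is 52 × $85 = $4,420, leaving $85; one more increment wipes it out. Increment 52 ends at excess 52 × $400 = $20,800, so the highest qualifying income is $221,200 + $20,800 = $242,000.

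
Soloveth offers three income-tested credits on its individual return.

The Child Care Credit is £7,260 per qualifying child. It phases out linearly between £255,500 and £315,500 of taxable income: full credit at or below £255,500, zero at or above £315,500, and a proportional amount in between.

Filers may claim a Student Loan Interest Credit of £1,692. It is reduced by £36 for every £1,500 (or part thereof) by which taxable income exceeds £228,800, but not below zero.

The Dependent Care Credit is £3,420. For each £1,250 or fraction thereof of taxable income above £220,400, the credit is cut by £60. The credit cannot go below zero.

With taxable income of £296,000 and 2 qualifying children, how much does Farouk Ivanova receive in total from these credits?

Child Care Credit: base = 2 × £7,260 = £14,520. £296,000 is £40,500 into a £60,000 phase-out range, leaving 19,500/60,000 of the credit: £14,520 × 19,500/60,000 = £4,719.
Student Loan Interest Credit: income exceeds £228,800 by £67,200, which is 45 full-or-partial £1,500 increments; reduction = 45 × £36 = £1,620, leaving £72.
Dependent Care Credit: income exceeds £220,400 by £75,600 → 61 increments × £60 = £3,660 ≥ base, so the credit is £0.
Total: £4,719 + £72 + £0 = £4,791.

£4,791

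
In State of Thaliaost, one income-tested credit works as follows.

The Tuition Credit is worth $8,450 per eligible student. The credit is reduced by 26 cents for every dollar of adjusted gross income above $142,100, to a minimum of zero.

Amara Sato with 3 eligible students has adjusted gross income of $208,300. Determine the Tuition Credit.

$8,138

Tuition Credit: base = 3 × $8,450 = $25,350. 26% of the $66,200 excess over $142,100 is $17,212; credit = $25,350 − $17,212 = $8,138.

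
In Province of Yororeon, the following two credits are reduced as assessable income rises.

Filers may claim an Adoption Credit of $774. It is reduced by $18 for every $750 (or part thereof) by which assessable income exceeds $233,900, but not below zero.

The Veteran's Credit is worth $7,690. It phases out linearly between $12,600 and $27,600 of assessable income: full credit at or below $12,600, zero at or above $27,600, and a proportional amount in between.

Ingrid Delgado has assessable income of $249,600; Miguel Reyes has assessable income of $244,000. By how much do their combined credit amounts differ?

Ingrid ($249,600): Adoption Credit: income exceeds $233,900 by $15,700, which is 21 full-or-partial $750 increments; reduction = 21 × $18 = $378, leaving $396. Veteran's Credit: $249,600 is at or above $27,600, so the credit is $0. total $396 + $0 = $396
Miguel ($244,000): Adoption Credit: income exceeds $233,900 by $10,100, which is 14 full-or-partial $750 increments; reduction = 14 × $18 = $252, leaving $522. Veteran's Credit: $244,000 is at or above $27,600, so the credit is $0. total $522 + $0 = $522
Difference: |$396 − $522| = $126.

$126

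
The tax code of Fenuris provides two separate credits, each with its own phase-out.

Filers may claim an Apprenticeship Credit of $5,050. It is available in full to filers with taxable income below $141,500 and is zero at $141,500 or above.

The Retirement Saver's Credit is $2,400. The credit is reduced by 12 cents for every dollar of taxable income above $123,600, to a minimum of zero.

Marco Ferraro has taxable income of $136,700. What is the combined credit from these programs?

Apprenticeship Credit: $136,700 is below the $141,500 cutoff, so the full $5,050 applies.
Retirement Saver's Credit: 12% of the $13,100 excess over $123,600 is $1,572; credit = $2,400 − $1,572 = $828.
Total: $5,050 + $828 = $5,878.

$5,878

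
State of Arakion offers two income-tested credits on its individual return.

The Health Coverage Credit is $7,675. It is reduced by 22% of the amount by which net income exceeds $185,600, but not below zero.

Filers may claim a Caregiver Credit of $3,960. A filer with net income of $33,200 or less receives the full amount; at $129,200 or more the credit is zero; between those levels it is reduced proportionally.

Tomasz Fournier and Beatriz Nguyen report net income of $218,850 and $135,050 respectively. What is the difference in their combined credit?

$7,315

Tomasz ($218,850): Health Coverage Credit: 22% of the $33,250 excess over $185,600 is $7,315; credit = $7,675 − $7,315 = $360. Caregiver Credit: $218,850 is at or above $129,200, so the credit is $0. total $360 + $0 = $360
Beatriz ($135,050): Health Coverage Credit: $135,050 is at or below the $185,600 threshold, so the full $7,675 applies. Caregiver Credit: $135,050 is at or above $129,200, so the credit is $0. total $7,675 + $0 = $7,675
Difference: |$360 − $7,675| = $7,315.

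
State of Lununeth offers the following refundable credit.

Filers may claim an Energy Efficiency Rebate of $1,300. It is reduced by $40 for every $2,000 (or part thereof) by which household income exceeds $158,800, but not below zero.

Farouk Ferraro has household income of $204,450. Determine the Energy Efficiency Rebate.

$380

Energy Efficiency Rebate: income exceeds $158,800 by $45,650, which is 23 full-or-partial $2,000 increments; reduction = 23 × $40 = $920, leaving $380.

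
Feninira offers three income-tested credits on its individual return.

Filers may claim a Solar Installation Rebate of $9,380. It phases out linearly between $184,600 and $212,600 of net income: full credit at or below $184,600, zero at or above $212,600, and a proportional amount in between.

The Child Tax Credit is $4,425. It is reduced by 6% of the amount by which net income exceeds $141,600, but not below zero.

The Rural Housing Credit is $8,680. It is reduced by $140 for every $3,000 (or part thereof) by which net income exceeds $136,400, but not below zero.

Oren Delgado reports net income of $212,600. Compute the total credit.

$5,205

Solar Installation Rebate: $212,600 is at or above $212,600, so the credit is $0.
Child Tax Credit: 6% of the $71,000 excess over $141,600 is $4,260; credit = $4,425 − $4,260 = $165.
Rural Housing Credit: income exceeds $136,400 by $76,200, which is 26 full-or-partial $3,000 increments; reduction = 26 × $140 = $3,640, leaving $5,040.
Total: $0 + $165 + $5,040 = $5,205.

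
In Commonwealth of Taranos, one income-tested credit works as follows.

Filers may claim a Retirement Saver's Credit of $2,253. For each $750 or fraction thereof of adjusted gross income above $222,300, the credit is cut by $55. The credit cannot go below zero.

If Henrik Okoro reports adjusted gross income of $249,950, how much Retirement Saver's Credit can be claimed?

Retirement Saver's Credit: income exceeds $222,300 by $27,650, which is 37 full-or-partial $750 increments; reduction = 37 × $55 = $2,035, leaving $218.

$218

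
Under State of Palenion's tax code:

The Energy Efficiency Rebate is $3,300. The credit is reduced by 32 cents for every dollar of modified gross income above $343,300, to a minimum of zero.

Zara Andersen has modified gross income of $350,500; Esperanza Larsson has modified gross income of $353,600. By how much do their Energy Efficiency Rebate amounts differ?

Zara ($350,500): Energy Efficiency Rebate: 32% of the $7,200 excess over $343,300 is $2,304; credit = $3,300 − $2,304 = $996.
Esperanza ($353,600): Energy Efficiency Rebate: 32% of the $10,300 excess over $343,300 is $3,296; credit = $3,300 − $3,296 = $4.
Difference: |$996 − $4| = $992.

$992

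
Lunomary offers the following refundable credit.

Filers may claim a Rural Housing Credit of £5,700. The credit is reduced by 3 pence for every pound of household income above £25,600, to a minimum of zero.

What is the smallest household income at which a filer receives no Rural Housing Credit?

The credit falls by 3% of each pound above £25,600, so it reaches zero when the excess is £5,700 / 3% = £190,000: income = £25,600 + £190,000 = £215,600.

£215,600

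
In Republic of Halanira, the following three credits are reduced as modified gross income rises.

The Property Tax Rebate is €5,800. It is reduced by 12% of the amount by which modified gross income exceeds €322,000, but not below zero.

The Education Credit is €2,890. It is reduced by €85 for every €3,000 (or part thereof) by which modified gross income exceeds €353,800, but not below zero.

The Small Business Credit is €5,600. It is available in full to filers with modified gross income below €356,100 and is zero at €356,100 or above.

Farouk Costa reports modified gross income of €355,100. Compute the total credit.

Property Tax Rebate: 12% of the €33,100 excess over €322,000 is €3,972; credit = €5,800 − €3,972 = €1,828.
Education Credit: income exceeds €353,800 by €1,300, which is 1 full-or-partial €3,000 increment; reduction = 1 × €85 = €85, leaving €2,805.
Small Business Credit: €355,100 is below the €356,100 cutoff, so the full €5,600 applies.
Total: €1,828 + €2,805 + €5,600 = €10,233.

€10,233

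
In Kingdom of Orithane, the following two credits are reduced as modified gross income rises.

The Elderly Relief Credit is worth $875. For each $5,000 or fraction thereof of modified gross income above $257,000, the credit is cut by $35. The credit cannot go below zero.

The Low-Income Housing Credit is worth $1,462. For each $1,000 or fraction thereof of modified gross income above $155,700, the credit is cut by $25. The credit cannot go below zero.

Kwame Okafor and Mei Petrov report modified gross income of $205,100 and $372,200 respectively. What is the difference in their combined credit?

$1,052

Kwame ($205,100): Elderly Relief Credit: $205,100 is at or below the $257,000 threshold, so the full $875 applies. Low-Income Housing Credit: income exceeds $155,700 by $49,400, which is 50 full-or-partial $1,000 increments; reduction = 50 × $25 = $1,250, leaving $212. total $875 + $212 = $1,087
Mei ($372,200): Elderly Relief Credit: income exceeds $257,000 by $115,200, which is 24 full-or-partial $5,000 increments; reduction = 24 × $35 = $840, leaving $35. Low-Income Housing Credit: income exceeds $155,700 by $216,500 → 217 increments × $25 = $5,425 ≥ base, so the credit is $0. total $35 + $0 = $35
Difference: |$1,087 − $35| = $1,052.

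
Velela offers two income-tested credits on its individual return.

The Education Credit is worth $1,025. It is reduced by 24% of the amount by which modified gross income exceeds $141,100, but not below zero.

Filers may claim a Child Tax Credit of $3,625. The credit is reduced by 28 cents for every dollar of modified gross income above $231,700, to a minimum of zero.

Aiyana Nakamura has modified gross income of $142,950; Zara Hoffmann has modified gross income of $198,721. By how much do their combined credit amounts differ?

Aiyana ($142,950): Education Credit: 24% of the $1,850 excess over $141,100 is $444; credit = $1,025 − $444 = $581. Child Tax Credit: $142,950 is at or below the $231,700 threshold, so the full $3,625 applies. total $581 + $3,625 = $4,206
Zara ($198,721): Education Credit: 24% of the $57,621 excess over $141,100 is $13,829.04 ≥ base, so the credit is $0. Child Tax Credit: $198,721 is at or below the $231,700 threshold, so the full $3,625 applies. total $0 + $3,625 = $3,625
Difference: |$4,206 − $3,625| = $581.

$581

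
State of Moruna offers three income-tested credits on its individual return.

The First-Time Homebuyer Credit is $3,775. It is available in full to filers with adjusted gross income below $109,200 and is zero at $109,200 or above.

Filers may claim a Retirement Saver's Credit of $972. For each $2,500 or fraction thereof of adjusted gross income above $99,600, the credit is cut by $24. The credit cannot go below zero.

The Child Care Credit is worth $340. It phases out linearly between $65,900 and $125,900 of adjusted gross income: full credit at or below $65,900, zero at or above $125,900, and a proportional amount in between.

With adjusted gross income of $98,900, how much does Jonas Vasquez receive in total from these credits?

First-Time Homebuyer Credit: $98,900 is below the $109,200 cutoff, so the full $3,775 applies.
Retirement Saver's Credit: $98,900 is at or below the $99,600 threshold, so the full $972 applies.
Child Care Credit: $98,900 is $33,000 into a $60,000 phase-out range, leaving 27,000/60,000 of the credit: $340 × 27,000/60,000 = $153.
Total: $3,775 + $972 + $153 = $4,900.

$4,900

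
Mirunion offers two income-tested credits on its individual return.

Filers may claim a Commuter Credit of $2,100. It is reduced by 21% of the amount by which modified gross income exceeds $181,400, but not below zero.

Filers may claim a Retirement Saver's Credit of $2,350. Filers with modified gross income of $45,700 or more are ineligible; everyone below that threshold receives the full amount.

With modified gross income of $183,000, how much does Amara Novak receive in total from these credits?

$1,764

Commuter Credit: 21% of the $1,600 excess over $181,400 is $336; credit = $2,100 − $336 = $1,764.
Retirement Saver's Credit: $183,000 meets or exceeds the $45,700 cutoff, so the credit is $0.
Total: $1,764 + $0 = $1,764.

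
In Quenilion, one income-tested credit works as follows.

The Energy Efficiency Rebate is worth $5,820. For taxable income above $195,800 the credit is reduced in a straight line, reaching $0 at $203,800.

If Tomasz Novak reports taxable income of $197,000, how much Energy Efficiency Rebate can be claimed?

$4,947

Energy Efficiency Rebate: $197,000 is $1,200 into a $8,000 phase-out range, leaving 6,800/8,000 of the credit: $5,820 × 6,800/8,000 = $4,947.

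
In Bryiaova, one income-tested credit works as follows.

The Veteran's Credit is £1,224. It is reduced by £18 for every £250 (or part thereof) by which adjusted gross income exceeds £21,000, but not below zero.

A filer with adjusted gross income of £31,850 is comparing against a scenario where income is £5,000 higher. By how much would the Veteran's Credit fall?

£360

At £31,850 — income exceeds £21,000 by £10,850, which is 44 full-or-partial £250 increments; reduction = 44 × £18 = £792, leaving £432.
At £36,850 — income exceeds £21,000 by £15,850, which is 64 full-or-partial £250 increments; reduction = 64 × £18 = £1,152, leaving £72.
Lost: £432 − £72 = £360.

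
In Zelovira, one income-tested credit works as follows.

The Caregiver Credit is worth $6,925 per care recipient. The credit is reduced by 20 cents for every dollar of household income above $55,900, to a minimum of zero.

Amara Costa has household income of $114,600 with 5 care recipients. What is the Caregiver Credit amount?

$22,885

Caregiver Credit: base = 5 × $6,925 = $34,625. 20% of the $58,700 excess over $55,900 is $11,740; credit = $34,625 − $11,740 = $22,885.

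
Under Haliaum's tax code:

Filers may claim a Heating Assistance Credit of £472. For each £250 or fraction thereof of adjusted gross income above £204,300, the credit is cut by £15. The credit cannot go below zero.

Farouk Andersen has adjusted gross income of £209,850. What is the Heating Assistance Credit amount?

Heating Assistance Credit: income exceeds £204,300 by £5,550, which is 23 full-or-partial £250 increments; reduction = 23 × £15 = £345, leaving £127.

£127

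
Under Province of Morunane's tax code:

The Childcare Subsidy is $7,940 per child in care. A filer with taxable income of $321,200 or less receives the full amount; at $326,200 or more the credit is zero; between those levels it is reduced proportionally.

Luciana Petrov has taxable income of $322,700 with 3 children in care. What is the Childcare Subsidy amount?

$16,674

Childcare Subsidy: base = 3 × $7,940 = $23,820. $322,700 is $1,500 into a $5,000 phase-out range, leaving 3,500/5,000 of the credit: $23,820 × 3,500/5,000 = $16,674.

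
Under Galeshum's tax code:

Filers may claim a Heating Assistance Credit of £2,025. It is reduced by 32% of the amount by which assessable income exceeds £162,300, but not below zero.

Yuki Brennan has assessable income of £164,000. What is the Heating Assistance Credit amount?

Heating Assistance Credit: 32% of the £1,700 excess over £162,300 is £544; credit = £2,025 − £544 = £1,481.

£1,481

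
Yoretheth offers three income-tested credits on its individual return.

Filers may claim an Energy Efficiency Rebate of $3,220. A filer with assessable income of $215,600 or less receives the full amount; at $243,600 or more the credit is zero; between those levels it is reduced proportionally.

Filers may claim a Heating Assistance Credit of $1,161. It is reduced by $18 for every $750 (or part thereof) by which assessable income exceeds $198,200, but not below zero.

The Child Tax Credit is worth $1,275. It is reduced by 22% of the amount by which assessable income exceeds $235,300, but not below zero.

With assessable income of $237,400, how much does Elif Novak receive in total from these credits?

Energy Efficiency Rebate: $237,400 is $21,800 into a $28,000 phase-out range, leaving 6,200/28,000 of the credit: $3,220 × 6,200/28,000 = $713.
Heating Assistance Credit: income exceeds $198,200 by $39,200, which is 53 full-or-partial $750 increments; reduction = 53 × $18 = $954, leaving $207.
Child Tax Credit: 22% of the $2,100 excess over $235,300 is $462; credit = $1,275 − $462 = $813.
Total: $713 + $207 + $813 = $1,733.

$1,733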